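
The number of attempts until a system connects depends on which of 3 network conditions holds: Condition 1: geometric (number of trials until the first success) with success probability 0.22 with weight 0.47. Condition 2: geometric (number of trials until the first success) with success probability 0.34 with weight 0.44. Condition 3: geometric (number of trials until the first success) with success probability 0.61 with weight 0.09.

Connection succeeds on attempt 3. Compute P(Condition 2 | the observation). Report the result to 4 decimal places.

0.4777

The responsibility of component k is P(Z=k) f_k(x) divided by Σ_j P(Z=j) f_j(x).
Geometric probabilities:
  L_1 = 0.22·(1−0.22)^2 = 0.22·0.6084 = 0.133848
  L_2 = 0.34·(1−0.34)^2 = 0.34·0.4356 = 0.148104
  L_3 = 0.61·(1−0.61)^2 = 0.61·0.1521 = 0.092781
Multiply by the mixture weights:
  P(Z=1)·L_1 = 0.47 × 0.133848 = 0.0629086
  P(Z=2)·L_2 = 0.44 × 0.148104 = 0.0651658
  P(Z=3)·L_3 = 0.09 × 0.092781 = 0.00835029
Sum: 0.0629086 + 0.0651658 + 0.00835029 = 0.136425
Responsibility of Condition 2: 0.0651658 / 0.136425 ≈ 0.4777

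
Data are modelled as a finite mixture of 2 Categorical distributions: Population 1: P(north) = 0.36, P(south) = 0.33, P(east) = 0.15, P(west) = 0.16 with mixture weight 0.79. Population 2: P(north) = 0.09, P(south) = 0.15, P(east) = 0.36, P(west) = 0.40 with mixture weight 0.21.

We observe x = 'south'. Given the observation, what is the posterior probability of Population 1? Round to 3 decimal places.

Posterior ∝ prior × likelihood, so P(k | x) ∝ π_k f_k(x); normalise over all components.
Component likelihoods at x = 'south':
  p_1 = 0.33
  p_2 = 0.15
Multiply by the mixture weights:
  π_1·p_1 = 0.79 × 0.33 = 0.2607
  π_2·p_2 = 0.21 × 0.15 = 0.0315
Sum: 0.2607 + 0.0315 = 0.2922
Responsibility of Population 1: 0.2607 / 0.2922 ≈ 0.892

0.892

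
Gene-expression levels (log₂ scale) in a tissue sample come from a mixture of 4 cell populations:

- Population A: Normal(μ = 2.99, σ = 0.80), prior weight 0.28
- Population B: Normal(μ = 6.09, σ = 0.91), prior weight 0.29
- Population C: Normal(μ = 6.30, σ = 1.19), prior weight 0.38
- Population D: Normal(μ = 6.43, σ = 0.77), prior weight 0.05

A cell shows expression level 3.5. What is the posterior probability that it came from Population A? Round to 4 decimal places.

Posterior ∝ prior × likelihood, so P(k | x) ∝ P(Z=k) f_k(x); normalise over all components.
Normal densities:
  p_A = (1/(0.80·√(2π)))·exp(−(3.5−2.99)²/(2·0.80²)) = 0.498678·exp(-0.20320) = 0.406977
  p_B = (1/(0.91·√(2π)))·exp(−(3.5−6.09)²/(2·0.91²)) = 0.438398·exp(-4.05030) = 0.00763568
  p_C = (1/(1.19·√(2π)))·exp(−(3.5−6.30)²/(2·1.19²)) = 0.335246·exp(-2.76817) = 0.0210457
  p_D = (1/(0.77·√(2π)))·exp(−(3.5−6.43)²/(2·0.77²)) = 0.518107·exp(-7.23975) = 0.000371736
Unnormalised posteriors:
  P(Z=A)·p_A = 0.28 × 0.406977 = 0.113954
  P(Z=B)·p_B = 0.29 × 0.00763568 = 0.00221435
  P(Z=C)·p_C = 0.38 × 0.0210457 = 0.00799737
  P(Z=D)·p_D = 0.05 × 0.000371736 = 1.85868e-05
Normaliser: 0.113954 + 0.00221435 + 0.00799737 + 1.85868e-05 = 0.124184
P(Population A | data) ≈ 0.9176

0.9176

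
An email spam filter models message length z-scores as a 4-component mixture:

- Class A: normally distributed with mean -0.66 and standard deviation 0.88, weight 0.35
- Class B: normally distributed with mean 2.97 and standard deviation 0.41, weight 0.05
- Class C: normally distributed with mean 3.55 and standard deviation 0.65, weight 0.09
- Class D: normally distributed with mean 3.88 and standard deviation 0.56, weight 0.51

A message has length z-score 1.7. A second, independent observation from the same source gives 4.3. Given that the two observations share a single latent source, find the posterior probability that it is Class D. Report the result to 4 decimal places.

Posterior ∝ prior × likelihood, so P(k | x) ∝ P(Z=k) f_k(x); normalise over all components.
Since both observations come from the same component, the likelihood for component k is f_k(x₁)·f_k(x₂).
  L_A = [(1/(0.88·√(2π)))·exp(−(1.7−-0.66)²/(2·0.88²)) = 0.453344·exp(-3.59607) = 0.0124358] × [5.72749e-08] = 7.12257e-10
  L_B = [(1/(0.41·√(2π)))·exp(−(1.7−2.97)²/(2·0.41²)) = 0.973030·exp(-4.79744) = 0.0080283] × [0.00504785] = 4.05257e-05
  L_C = [(1/(0.65·√(2π)))·exp(−(1.7−3.55)²/(2·0.65²)) = 0.613757·exp(-4.05030) = 0.0106899] × [0.315424] = 0.00337187
  L_D = [(1/(0.56·√(2π)))·exp(−(1.7−3.88)²/(2·0.56²)) = 0.712397·exp(-7.57717) = 0.000364754] × [0.537745] = 0.000196145
Unnormalised posteriors:
  P(Z=A)·L_A = 0.35 × 7.12257e-10 = 2.4929e-10
  P(Z=B)·L_B = 0.05 × 4.05257e-05 = 2.02628e-06
  P(Z=C)·L_C = 0.09 × 0.00337187 = 0.000303468
  P(Z=D)·L_D = 0.51 × 0.000196145 = 0.000100034
Normaliser: 2.4929e-10 + 2.02628e-06 + 0.000303468 + 0.000100034 = 0.000405529
Responsibility of Class D: 0.000100034 / 0.000405529 ≈ 0.2467

0.2467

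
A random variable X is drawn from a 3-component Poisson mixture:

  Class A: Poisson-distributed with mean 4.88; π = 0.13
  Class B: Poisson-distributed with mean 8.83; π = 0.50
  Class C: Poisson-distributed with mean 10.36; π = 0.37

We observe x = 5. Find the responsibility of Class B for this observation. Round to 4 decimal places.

Apply Bayes' rule: the posterior for each component is proportional to its prior times its likelihood at x.
Evaluate each component's likelihood at the observed value:
  L_A = 0.175211
  L_B = 0.0654338
  L_C = 0.0315012
Unnormalised posteriors:
  π_A·L_A = 0.13 × 0.175211 = 0.0227774
  π_B·L_B = 0.50 × 0.0654338 = 0.0327169
  π_C·L_C = 0.37 × 0.0315012 = 0.0116554
Evidence: 0.0227774 + 0.0327169 + 0.0116554 = 0.0671497
So the posterior for Class B is 0.0327169 / 0.0671497 ≈ 0.4872.

0.4872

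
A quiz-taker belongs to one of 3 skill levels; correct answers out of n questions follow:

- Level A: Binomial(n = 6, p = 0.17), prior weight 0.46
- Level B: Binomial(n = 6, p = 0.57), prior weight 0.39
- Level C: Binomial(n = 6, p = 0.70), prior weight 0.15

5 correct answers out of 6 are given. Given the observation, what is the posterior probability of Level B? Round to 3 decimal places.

0.570

Posterior ∝ prior × likelihood, so P(k | x) ∝ π_k f_k(x); normalise over all components.
Binomial probabilities:
  f_A = 0.000707089
  f_B = 0.155237
  f_C = 0.302526
Prior × likelihood for each component:
  π_A·f_A = 0.46 × 0.000707089 = 0.000325261
  π_B·f_B = 0.39 × 0.155237 = 0.0605423
  π_C·f_C = 0.15 × 0.302526 = 0.0453789
Sum: 0.000325261 + 0.0605423 + 0.0453789 = 0.106246
Responsibility of Level B: 0.0605423 / 0.106246 ≈ 0.570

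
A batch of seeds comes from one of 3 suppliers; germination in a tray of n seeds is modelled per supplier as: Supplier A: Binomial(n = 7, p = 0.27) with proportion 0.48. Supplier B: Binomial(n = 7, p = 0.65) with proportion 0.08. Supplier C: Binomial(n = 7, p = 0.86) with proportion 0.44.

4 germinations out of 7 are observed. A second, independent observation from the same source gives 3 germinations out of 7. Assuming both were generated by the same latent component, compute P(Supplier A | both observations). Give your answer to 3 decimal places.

0.674

By Bayes' theorem, P(k | x) = π_k f_k(x) / Σ_j π_j f_j(x).
Since both observations come from the same component, the likelihood for component k is f_k(x₁)·f_k(x₂).
  p_A = [0.0723589] × [0.195637] = 0.0141561
  p_B = [0.267871] × [0.144238] = 0.0386372
  p_C = [0.0525347] × [0.00855215] = 0.000449285
Multiply by the mixture weights:
  π_A·p_A = 0.48 × 0.0141561 = 0.00679491
  π_B·p_B = 0.08 × 0.0386372 = 0.00309098
  π_C·p_C = 0.44 × 0.000449285 = 0.000197685
Normaliser: 0.00679491 + 0.00309098 + 0.000197685 = 0.0100836
P(Supplier A | x₁, x₂) ≈ 0.674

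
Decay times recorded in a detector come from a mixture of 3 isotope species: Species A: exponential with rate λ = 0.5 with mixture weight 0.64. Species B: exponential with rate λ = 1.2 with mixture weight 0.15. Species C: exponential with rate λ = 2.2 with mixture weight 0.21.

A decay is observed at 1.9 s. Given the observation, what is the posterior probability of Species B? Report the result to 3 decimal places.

Posterior ∝ prior × likelihood, so P(k | x) ∝ P(Z=k) f_k(x); normalise over all components.
Component likelihoods at x = 1.9 s:
  L_A = 0.5·e^(−0.5·1.9) = 0.5·e^(−0.9500) = 0.193371
  L_B = 1.2·e^(−1.2·1.9) = 1.2·e^(−2.2800) = 0.122741
  L_C = 2.2·e^(−2.2·1.9) = 2.2·e^(−4.1800) = 0.0336567
Prior × likelihood for each component:
  P(Z=A)·L_A = 0.64 × 0.193371 = 0.123757
  P(Z=B)·L_B = 0.15 × 0.122741 = 0.0184112
  P(Z=C)·L_C = 0.21 × 0.0336567 = 0.00706791
Normaliser: 0.123757 + 0.0184112 + 0.00706791 = 0.149236
P(Species B | the observation) ≈ 0.123

0.123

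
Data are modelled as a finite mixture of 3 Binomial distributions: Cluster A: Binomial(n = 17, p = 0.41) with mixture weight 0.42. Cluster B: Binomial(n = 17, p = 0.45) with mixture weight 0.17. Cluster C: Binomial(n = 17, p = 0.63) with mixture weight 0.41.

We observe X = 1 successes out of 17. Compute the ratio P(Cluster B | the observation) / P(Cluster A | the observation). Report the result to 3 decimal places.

The posterior odds equal the prior odds times the likelihood ratio: (π_i/π_j)·(f_i(x)/f_j(x)).
Binomial probabilities:
  p_A = 0.00150267
  p_B = 0.00053637
  p_C = 1.32135e-06
9.11829e-05 / 0.000631123 ≈ 0.144

0.144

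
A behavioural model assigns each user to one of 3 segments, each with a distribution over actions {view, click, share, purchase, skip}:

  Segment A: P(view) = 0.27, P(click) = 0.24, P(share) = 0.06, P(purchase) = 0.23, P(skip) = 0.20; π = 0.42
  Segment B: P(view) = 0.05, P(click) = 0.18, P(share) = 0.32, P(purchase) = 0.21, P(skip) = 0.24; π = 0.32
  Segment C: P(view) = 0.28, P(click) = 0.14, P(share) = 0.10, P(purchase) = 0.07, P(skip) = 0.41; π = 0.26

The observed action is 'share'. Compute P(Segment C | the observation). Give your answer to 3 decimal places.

0.169

Apply Bayes' rule: the posterior for each component is proportional to its prior times its likelihood at x.
Categorical probabilities:
  p_A = 0.06
  p_B = 0.32
  p_C = 0.1
Multiply by the mixture weights:
  π_A·p_A = 0.42 × 0.06 = 0.0252
  π_B·p_B = 0.32 × 0.32 = 0.1024
  π_C·p_C = 0.26 × 0.1 = 0.026
Sum: 0.0252 + 0.1024 + 0.026 = 0.1536
Responsibility of Segment C: 0.026 / 0.1536 ≈ 0.169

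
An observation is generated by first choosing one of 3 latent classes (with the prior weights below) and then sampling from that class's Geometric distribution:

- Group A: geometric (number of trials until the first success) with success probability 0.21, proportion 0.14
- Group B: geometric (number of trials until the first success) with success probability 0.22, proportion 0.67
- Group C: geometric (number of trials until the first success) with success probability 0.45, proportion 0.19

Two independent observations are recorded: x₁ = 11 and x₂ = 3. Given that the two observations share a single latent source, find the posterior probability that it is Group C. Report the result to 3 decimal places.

Posterior ∝ prior × likelihood, so P(k | x) ∝ π_k f_k(x); normalise over all components.
Since both observations come from the same component, the likelihood for component k is f_k(x₁)·f_k(x₂).
  L_A = [0.0198834] × [0.131061] = 0.00260594
  L_B = [0.0183387] × [0.133848] = 0.0024546
  L_C = [0.00113983] × [0.136125] = 0.000155159
Weight by the priors:
  π_A·L_A = 0.14 × 0.00260594 = 0.000364831
  π_B·L_B = 0.67 × 0.0024546 = 0.00164458
  π_C·L_C = 0.19 × 0.000155159 = 2.94802e-05
Denominator: 0.000364831 + 0.00164458 + 2.94802e-05 = 0.00203889
So the posterior for Group C is 2.94802e-05 / 0.00203889 ≈ 0.014.

0.014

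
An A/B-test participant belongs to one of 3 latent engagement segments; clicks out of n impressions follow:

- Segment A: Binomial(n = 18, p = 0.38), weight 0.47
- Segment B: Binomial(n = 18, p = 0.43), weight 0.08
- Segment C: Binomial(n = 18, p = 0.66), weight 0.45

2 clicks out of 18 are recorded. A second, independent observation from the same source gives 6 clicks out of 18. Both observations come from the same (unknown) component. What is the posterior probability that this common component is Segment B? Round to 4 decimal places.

P(component k | x) = π_k·f_k(x) / marginal(x), where marginal(x) = Σ_j π_j·f_j(x).
Since both observations come from the same component, the likelihood for component k is f_k(x₁)·f_k(x₂).
  f_A = [0.0105324] × [0.180332] = 0.00189932
  f_B = [0.00351258] × [0.138032] = 0.000484849
  f_C = [2.12541e-06] × [0.0036617] = 7.78259e-09
Multiply by the mixture weights:
  π_A·f_A = 0.47 × 0.00189932 = 0.000892682
  π_B·f_B = 0.08 × 0.000484849 = 3.87879e-05
  π_C·f_C = 0.45 × 7.78259e-09 = 3.50217e-09
Denominator: 0.000892682 + 3.87879e-05 + 3.50217e-09 = 0.000931474
Responsibility of Segment B: 3.87879e-05 / 0.000931474 ≈ 0.0416

0.0416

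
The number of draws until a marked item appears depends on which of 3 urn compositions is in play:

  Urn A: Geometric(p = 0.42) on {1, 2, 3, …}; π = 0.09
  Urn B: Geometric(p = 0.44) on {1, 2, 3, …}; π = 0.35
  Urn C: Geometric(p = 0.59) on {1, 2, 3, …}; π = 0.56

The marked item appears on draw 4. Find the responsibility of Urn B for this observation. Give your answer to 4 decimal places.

0.4729

Posterior ∝ prior × likelihood, so P(k | x) ∝ π_k f_k(x); normalise over all components.
Component likelihoods at x = 4:
  L_A = 0.42·(1−0.42)^3 = 0.42·0.195112 = 0.081947
  L_B = 0.44·(1−0.44)^3 = 0.44·0.175616 = 0.077271
  L_C = 0.59·(1−0.59)^3 = 0.59·0.068921 = 0.0406634
Unnormalised posteriors:
  π_A·L_A = 0.09 × 0.081947 = 0.00737523
  π_B·L_B = 0.35 × 0.077271 = 0.0270449
  π_C·L_C = 0.56 × 0.0406634 = 0.0227715
Normaliser: 0.00737523 + 0.0270449 + 0.0227715 = 0.0571916
So the posterior for Urn B is 0.0270449 / 0.0571916 ≈ 0.4729.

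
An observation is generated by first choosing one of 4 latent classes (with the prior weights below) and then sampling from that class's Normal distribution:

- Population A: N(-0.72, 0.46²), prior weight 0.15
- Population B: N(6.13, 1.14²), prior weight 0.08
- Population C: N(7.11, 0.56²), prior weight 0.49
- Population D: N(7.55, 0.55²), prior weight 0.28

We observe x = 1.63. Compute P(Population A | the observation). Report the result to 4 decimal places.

0.0236

By Bayes' theorem, P(k | x) = π_k f_k(x) / Σ_j π_j f_j(x).
Component likelihoods at x = 1.63:
  f_A = (1/(0.46·√(2π)))·exp(−(1.63−-0.72)²/(2·0.46²)) = 0.867266·exp(-13.04939) = 1.86585e-06
  f_B = (1/(1.14·√(2π)))·exp(−(1.63−6.13)²/(2·1.14²)) = 0.349949·exp(-7.79086) = 0.000144703
  f_C = (1/(0.56·√(2π)))·exp(−(1.63−7.11)²/(2·0.56²)) = 0.712397·exp(-47.88010) = 1.14461e-21
  f_D = (1/(0.55·√(2π)))·exp(−(1.63−7.55)²/(2·0.55²)) = 0.725350·exp(-57.92793) = 5.04389e-26
Weight by the priors:
  π_A·f_A = 0.15 × 1.86585e-06 = 2.79877e-07
  π_B·f_B = 0.08 × 0.000144703 = 1.15763e-05
  π_C·f_C = 0.49 × 1.14461e-21 = 5.60859e-22
  π_D·f_D = 0.28 × 5.04389e-26 = 1.41229e-26
Normaliser: 2.79877e-07 + 1.15763e-05 + 5.60859e-22 + 1.41229e-26 = 1.18561e-05
So the posterior for Population A is 2.79877e-07 / 1.18561e-05 ≈ 0.0236.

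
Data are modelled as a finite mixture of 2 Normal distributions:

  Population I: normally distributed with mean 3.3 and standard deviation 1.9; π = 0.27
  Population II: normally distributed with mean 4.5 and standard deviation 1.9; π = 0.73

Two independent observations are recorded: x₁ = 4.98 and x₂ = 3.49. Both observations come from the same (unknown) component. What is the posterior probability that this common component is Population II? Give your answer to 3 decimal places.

0.772

By Bayes' theorem, P(k | x) = P(Z=k) f_k(x) / Σ_j P(Z=j) f_j(x).
Since both observations come from the same component, the likelihood for component k is f_k(x₁)·f_k(x₂).
  f_I = [(1/(1.9·√(2π)))·exp(−(4.98−3.3)²/(2·1.9²)) = 0.209970·exp(-0.39091) = 0.142031] × [0.208922] = 0.0296736
  f_II = [(1/(1.9·√(2π)))·exp(−(4.98−4.5)²/(2·1.9²)) = 0.209970·exp(-0.03191) = 0.203375] × [0.182304] = 0.037076
Prior × likelihood for each component:
  P(Z=I)·f_I = 0.27 × 0.0296736 = 0.00801186
  P(Z=II)·f_II = 0.73 × 0.037076 = 0.0270655
Sum: 0.00801186 + 0.0270655 = 0.0350774
P(Population II | x) ≈ 0.772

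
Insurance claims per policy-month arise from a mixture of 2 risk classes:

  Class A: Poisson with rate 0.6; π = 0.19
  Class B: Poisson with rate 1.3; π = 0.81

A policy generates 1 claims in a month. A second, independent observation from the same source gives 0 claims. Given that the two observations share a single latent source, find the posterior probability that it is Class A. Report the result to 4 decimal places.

0.3051

By Bayes' theorem, P(k | x) = P(Z=k) f_k(x) / Σ_j P(Z=j) f_j(x).
Since both observations come from the same component, the likelihood for component k is f_k(x₁)·f_k(x₂).
  p_A = [e^(−0.6)·0.6^1/1! = 0.329287] × [0.548812] = 0.180717
  p_B = [e^(−1.3)·1.3^1/1! = 0.354291] × [0.272532] = 0.0965557
Prior × likelihood for each component:
  P(Z=A)·p_A = 0.19 × 0.180717 = 0.0343361
  P(Z=B)·p_B = 0.81 × 0.0965557 = 0.0782101
Sum: 0.0343361 + 0.0782101 = 0.112546
P(Class A | x₁, x₂) = 0.0343361 / 0.112546 ≈ 0.3051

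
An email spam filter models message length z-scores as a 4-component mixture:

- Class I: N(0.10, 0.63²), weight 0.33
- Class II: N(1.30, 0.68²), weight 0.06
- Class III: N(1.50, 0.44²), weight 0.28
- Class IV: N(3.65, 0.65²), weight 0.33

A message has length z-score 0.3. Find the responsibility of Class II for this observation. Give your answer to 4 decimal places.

0.0551

Posterior ∝ prior × likelihood, so P(k | x) ∝ w_k f_k(x); normalise over all components.
Normal densities:
  L_I = (1/(0.63·√(2π)))·exp(−(0.3−0.10)²/(2·0.63²)) = 0.633242·exp(-0.05039) = 0.602123
  L_II = (1/(0.68·√(2π)))·exp(−(0.3−1.30)²/(2·0.68²)) = 0.586680·exp(-1.08131) = 0.198972
  L_III = (1/(0.44·√(2π)))·exp(−(0.3−1.50)²/(2·0.44²)) = 0.906687·exp(-3.71901) = 0.0219944
  L_IV = (1/(0.65·√(2π)))·exp(−(0.3−3.65)²/(2·0.65²)) = 0.613757·exp(-13.28107) = 1.04738e-06
Multiply by the mixture weights:
  w_I·L_I = 0.33 × 0.602123 = 0.198701
  w_II·L_II = 0.06 × 0.198972 = 0.0119383
  w_III·L_III = 0.28 × 0.0219944 = 0.00615844
  w_IV·L_IV = 0.33 × 1.04738e-06 = 3.45635e-07
Sum: 0.198701 + 0.0119383 + 0.00615844 + 3.45635e-07 = 0.216798
P(Class II | x) = 0.0119383 / 0.216798 ≈ 0.0551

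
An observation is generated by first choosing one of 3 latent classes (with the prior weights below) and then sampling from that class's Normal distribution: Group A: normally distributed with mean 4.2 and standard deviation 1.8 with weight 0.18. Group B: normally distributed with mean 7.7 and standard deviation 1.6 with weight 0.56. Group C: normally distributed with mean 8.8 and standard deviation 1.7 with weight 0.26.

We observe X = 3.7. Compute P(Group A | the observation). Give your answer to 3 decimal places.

0.849

The responsibility of component k is π_k f_k(x) divided by Σ_j π_j f_j(x).
Component likelihoods at x = 3.7:
  p_A = (1/(1.8·√(2π)))·exp(−(3.7−4.2)²/(2·1.8²)) = 0.221635·exp(-0.03858) = 0.213247
  p_B = (1/(1.6·√(2π)))·exp(−(3.7−7.7)²/(2·1.6²)) = 0.249339·exp(-3.12500) = 0.0109552
  p_C = (1/(1.7·√(2π)))·exp(−(3.7−8.8)²/(2·1.7²)) = 0.234672·exp(-4.50000) = 0.00260697
Unnormalised posteriors:
  π_A·p_A = 0.18 × 0.213247 = 0.0383844
  π_B·p_B = 0.56 × 0.0109552 = 0.00613491
  π_C·p_C = 0.26 × 0.00260697 = 0.000677812
Sum: 0.0383844 + 0.00613491 + 0.000677812 = 0.0451971
Responsibility of Group A: 0.0383844 / 0.0451971 ≈ 0.849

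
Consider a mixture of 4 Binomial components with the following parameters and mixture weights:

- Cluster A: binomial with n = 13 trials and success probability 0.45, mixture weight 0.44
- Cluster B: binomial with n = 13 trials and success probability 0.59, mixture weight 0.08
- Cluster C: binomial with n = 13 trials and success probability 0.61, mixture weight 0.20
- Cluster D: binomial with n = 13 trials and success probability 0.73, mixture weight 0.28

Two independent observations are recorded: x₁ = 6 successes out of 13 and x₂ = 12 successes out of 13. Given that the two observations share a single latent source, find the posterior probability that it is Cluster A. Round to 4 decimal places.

0.0431

P(component k | x) = π_k·f_k(x) / marginal(x), where marginal(x) = Σ_j π_j·f_j(x).
Since both observations come from the same component, the likelihood for component k is f_k(x₁)·f_k(x₂).
  f_A = [C(13,6)·0.45^6·0.55^7 = 1716·0.00830377·0.0152244 = 0.216936] × [0.000493011] = 0.000106952
  f_B = [C(13,6)·0.59^6·0.41^7 = 1716·0.0421805·0.00194754 = 0.140967] × [0.00948312] = 0.0013368
  f_C = [C(13,6)·0.61^6·0.39^7 = 1716·0.0515204·0.00137231 = 0.121325] × [0.0134575] = 0.00163273
  f_D = [C(13,6)·0.73^6·0.27^7 = 1716·0.151334·0.000104604 = 0.0271644] × [0.0803862] = 0.00218365
Multiply by the mixture weights:
  π_A·f_A = 0.44 × 0.000106952 = 4.70587e-05
  π_B·f_B = 0.08 × 0.0013368 = 0.000106944
  π_C·f_C = 0.20 × 0.00163273 = 0.000326546
  π_D·f_D = 0.28 × 0.00218365 = 0.000611421
Sum: 4.70587e-05 + 0.000106944 + 0.000326546 + 0.000611421 = 0.00109197
Responsibility of Cluster A: 4.70587e-05 / 0.00109197 ≈ 0.0431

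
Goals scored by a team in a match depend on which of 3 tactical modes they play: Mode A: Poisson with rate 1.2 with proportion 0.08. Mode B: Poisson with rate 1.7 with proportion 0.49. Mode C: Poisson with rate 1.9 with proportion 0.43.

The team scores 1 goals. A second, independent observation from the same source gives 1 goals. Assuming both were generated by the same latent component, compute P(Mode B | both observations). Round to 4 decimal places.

By Bayes' theorem, P(k | x) = π_k f_k(x) / Σ_j π_j f_j(x).
Since both observations come from the same component, the likelihood for component k is f_k(x₁)·f_k(x₂).
  p_A = [0.361433] × [0.361433] = 0.130634
  p_B = [0.310562] × [0.310562] = 0.0964488
  p_C = [0.28418] × [0.28418] = 0.0807585
Unnormalised posteriors:
  π_A·p_A = 0.08 × 0.130634 = 0.0104507
  π_B·p_B = 0.49 × 0.0964488 = 0.0472599
  π_C·p_C = 0.43 × 0.0807585 = 0.0347261
Sum: 0.0104507 + 0.0472599 + 0.0347261 = 0.0924367
Responsibility of Mode B: 0.0472599 / 0.0924367 ≈ 0.5113

0.5113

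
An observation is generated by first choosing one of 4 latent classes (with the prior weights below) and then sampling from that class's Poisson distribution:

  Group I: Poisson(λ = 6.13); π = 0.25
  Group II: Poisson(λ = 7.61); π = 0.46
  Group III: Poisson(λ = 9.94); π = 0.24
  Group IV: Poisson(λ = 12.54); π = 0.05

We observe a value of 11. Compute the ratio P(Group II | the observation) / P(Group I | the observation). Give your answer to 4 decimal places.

4.5209

The posterior odds equal the prior odds times the likelihood ratio: (w_i/w_j)·(f_i(x)/f_j(x)).
Evaluate each component's likelihood at the observed value:
  p_I = 0.0250429
  p_II = 0.0615311
  p_III = 0.113034
  p_IV = 0.108159
Odds = (0.46/0.25) × (0.0615311/0.0250429) = 1.84 × 2.45703 ≈ 4.5209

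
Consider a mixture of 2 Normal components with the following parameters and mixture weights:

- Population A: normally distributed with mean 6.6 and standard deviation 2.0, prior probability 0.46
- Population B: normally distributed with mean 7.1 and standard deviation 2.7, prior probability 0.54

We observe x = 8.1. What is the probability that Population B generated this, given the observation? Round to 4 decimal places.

0.5182

The responsibility of component k is w_k f_k(x) divided by Σ_j w_j f_j(x).
Evaluate each component's likelihood at the observed value:
  L_A = (1/(2.0·√(2π)))·exp(−(8.1−6.6)²/(2·2.0²)) = 0.199471·exp(-0.28125) = 0.150569
  L_B = (1/(2.7·√(2π)))·exp(−(8.1−7.1)²/(2·2.7²)) = 0.147756·exp(-0.06859) = 0.137962
Prior × likelihood for each component:
  w_A·L_A = 0.46 × 0.150569 = 0.0692616
  w_B·L_B = 0.54 × 0.137962 = 0.0744994
Normaliser: 0.0692616 + 0.0744994 = 0.143761
P(Population B | 8.1) = 0.0744994 / 0.143761 ≈ 0.5182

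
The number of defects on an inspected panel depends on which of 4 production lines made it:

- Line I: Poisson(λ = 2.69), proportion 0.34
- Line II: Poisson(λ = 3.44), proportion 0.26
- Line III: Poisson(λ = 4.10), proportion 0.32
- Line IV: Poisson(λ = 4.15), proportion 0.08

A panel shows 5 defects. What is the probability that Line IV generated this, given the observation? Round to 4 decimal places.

P(component k | x) = π_k·f_k(x) / marginal(x), where marginal(x) = Σ_j π_j·f_j(x).
Evaluate each component's likelihood at the observed value:
  f_I = e^(−2.69)·2.69^5/5! = 0.0796761
  f_II = e^(−3.44)·3.44^5/5! = 0.128718
  f_III = e^(−4.10)·4.10^5/5! = 0.160004
  f_IV = e^(−4.15)·4.15^5/5! = 0.16171
Unnormalised posteriors:
  π_I·f_I = 0.34 × 0.0796761 = 0.0270899
  π_II·f_II = 0.26 × 0.128718 = 0.0334666
  π_III·f_III = 0.32 × 0.160004 = 0.0512013
  π_IV·f_IV = 0.08 × 0.16171 = 0.0129368
Evidence: 0.0270899 + 0.0334666 + 0.0512013 + 0.0129368 = 0.124695
P(Line IV | the observation) = 0.0129368 / 0.124695 ≈ 0.1037

0.1037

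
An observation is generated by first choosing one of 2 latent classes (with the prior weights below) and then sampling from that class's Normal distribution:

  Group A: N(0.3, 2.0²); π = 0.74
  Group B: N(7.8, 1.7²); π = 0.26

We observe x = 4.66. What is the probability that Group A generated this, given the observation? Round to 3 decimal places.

By Bayes' theorem, P(k | x) = π_k f_k(x) / Σ_j π_j f_j(x).
Evaluate each component's likelihood at the observed value:
  L_A = (1/(2.0·√(2π)))·exp(−(4.66−0.3)²/(2·2.0²)) = 0.199471·exp(-2.37620) = 0.0185315
  L_B = (1/(1.7·√(2π)))·exp(−(4.66−7.8)²/(2·1.7²)) = 0.234672·exp(-1.70581) = 0.0426222
Multiply by the mixture weights:
  π_A·L_A = 0.74 × 0.0185315 = 0.0137133
  π_B·L_B = 0.26 × 0.0426222 = 0.0110818
Evidence: 0.0137133 + 0.0110818 = 0.024795
P(Group A | 4.66) ≈ 0.553

0.553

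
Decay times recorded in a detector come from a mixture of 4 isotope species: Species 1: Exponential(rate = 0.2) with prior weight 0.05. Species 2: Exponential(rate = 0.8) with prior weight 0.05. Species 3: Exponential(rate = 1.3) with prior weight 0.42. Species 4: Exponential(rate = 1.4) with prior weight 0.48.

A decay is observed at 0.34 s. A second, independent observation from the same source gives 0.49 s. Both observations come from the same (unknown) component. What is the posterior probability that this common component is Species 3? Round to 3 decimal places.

0.436

Apply Bayes' rule: the posterior for each component is proportional to its prior times its likelihood at x.
Since both observations come from the same component, the likelihood for component k is f_k(x₁)·f_k(x₂).
  p_1 = [0.2·e^(−0.2·0.34) = 0.2·e^(−0.0680) = 0.186852] × [0.18133] = 0.0338818
  p_2 = [0.8·e^(−0.8·0.34) = 0.8·e^(−0.2720) = 0.609483] × [0.540563] = 0.329464
  p_3 = [1.3·e^(−1.3·0.34) = 1.3·e^(−0.4420) = 0.835575] × [0.68754] = 0.574491
  p_4 = [1.4·e^(−1.4·0.34) = 1.4·e^(−0.4760) = 0.869769] × [0.705021] = 0.613205
Prior × likelihood for each component:
  w_1·p_1 = 0.05 × 0.0338818 = 0.00169409
  w_2·p_2 = 0.05 × 0.329464 = 0.0164732
  w_3·p_3 = 0.42 × 0.574491 = 0.241286
  w_4·p_4 = 0.48 × 0.613205 = 0.294339
Evidence: 0.00169409 + 0.0164732 + 0.241286 + 0.294339 = 0.553792
P(Species 3 | data) = 0.241286 / 0.553792 ≈ 0.436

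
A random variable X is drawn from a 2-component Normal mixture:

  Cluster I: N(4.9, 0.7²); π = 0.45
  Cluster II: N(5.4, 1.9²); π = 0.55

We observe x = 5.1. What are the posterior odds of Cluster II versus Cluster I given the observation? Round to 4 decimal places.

0.4632

Posterior odds = (π_i f_i(x)) / (π_j f_j(x)); the normalising sum cancels.
Evaluate each component's likelihood at the observed value:
  f_I = (1/(0.7·√(2π)))·exp(−(5.1−4.9)²/(2·0.7²)) = 0.569918·exp(-0.04082) = 0.547124
  f_II = (1/(1.9·√(2π)))·exp(−(5.1−5.4)²/(2·1.9²)) = 0.209970·exp(-0.01247) = 0.207369
0.114053 / 0.246206 ≈ 0.4632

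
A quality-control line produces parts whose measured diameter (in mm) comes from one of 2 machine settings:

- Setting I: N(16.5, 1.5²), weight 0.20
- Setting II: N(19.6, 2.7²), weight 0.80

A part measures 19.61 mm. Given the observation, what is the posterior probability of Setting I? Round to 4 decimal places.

By Bayes' theorem, P(k | x) = P(Z=k) f_k(x) / Σ_j P(Z=j) f_j(x).
Component likelihoods at x = 19.61 mm:
  p_I = 0.0310003
  p_II = 0.147755
Unnormalised posteriors:
  P(Z=I)·p_I = 0.20 × 0.0310003 = 0.00620006
  P(Z=II)·p_II = 0.80 × 0.147755 = 0.118204
Normaliser: 0.00620006 + 0.118204 = 0.124404
Responsibility of Setting I: 0.00620006 / 0.124404 ≈ 0.0498

0.0498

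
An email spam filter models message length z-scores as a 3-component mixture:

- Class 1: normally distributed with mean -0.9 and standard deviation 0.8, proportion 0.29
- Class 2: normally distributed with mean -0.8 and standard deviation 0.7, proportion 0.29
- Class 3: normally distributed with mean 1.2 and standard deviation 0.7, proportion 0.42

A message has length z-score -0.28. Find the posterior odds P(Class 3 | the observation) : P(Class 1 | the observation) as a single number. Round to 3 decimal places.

0.239

Only the two components matter; the odds are (π_i f_i(x)) / (π_j f_j(x)).
Evaluate each component's likelihood at the observed value:
  L_1 = 0.369314
  L_2 = 0.432496
  L_3 = 0.0609705
0.0256076 / 0.107101 ≈ 0.239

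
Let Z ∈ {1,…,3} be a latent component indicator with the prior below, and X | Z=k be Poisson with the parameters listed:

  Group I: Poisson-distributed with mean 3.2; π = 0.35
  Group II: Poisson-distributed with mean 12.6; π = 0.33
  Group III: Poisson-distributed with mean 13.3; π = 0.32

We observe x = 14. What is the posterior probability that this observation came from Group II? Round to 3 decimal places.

Posterior ∝ prior × likelihood, so P(k | x) ∝ π_k f_k(x); normalise over all components.
Poisson probabilities:
  p_I = 5.52013e-06
  p_II = 0.0983261
  p_III = 0.104087
Multiply by the mixture weights:
  π_I·p_I = 0.35 × 5.52013e-06 = 1.93204e-06
  π_II·p_II = 0.33 × 0.0983261 = 0.0324476
  π_III·p_III = 0.32 × 0.104087 = 0.033308
Normaliser: 1.93204e-06 + 0.0324476 + 0.033308 = 0.0657575
P(Group II | x) ≈ 0.493

0.493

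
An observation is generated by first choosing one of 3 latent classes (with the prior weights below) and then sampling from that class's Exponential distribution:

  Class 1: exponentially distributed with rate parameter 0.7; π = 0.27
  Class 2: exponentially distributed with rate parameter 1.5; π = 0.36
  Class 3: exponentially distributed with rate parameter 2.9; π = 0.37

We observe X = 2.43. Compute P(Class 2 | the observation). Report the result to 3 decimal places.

Apply Bayes' rule: the posterior for each component is proportional to its prior times its likelihood at x.
Evaluate each component's likelihood at the observed value:
  p_1 = 0.7·e^(−0.7·2.43) = 0.7·e^(−1.7010) = 0.127751
  p_2 = 1.5·e^(−1.5·2.43) = 1.5·e^(−3.6450) = 0.0391821
  p_3 = 2.9·e^(−2.9·2.43) = 2.9·e^(−7.0470) = 0.00252304
Prior × likelihood for each component:
  π_1·p_1 = 0.27 × 0.127751 = 0.0344927
  π_2·p_2 = 0.36 × 0.0391821 = 0.0141056
  π_3·p_3 = 0.37 × 0.00252304 = 0.000933526
Marginal: 0.0344927 + 0.0141056 + 0.000933526 = 0.0495318
P(Class 2 | x) ≈ 0.285

0.285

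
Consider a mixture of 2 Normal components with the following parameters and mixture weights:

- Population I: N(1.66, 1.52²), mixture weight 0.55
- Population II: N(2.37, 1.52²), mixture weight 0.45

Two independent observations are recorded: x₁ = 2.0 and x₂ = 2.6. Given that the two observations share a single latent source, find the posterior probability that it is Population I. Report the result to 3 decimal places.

0.506

By Bayes' theorem, P(k | x) = π_k f_k(x) / Σ_j π_j f_j(x).
Since both observations come from the same component, the likelihood for component k is f_k(x₁)·f_k(x₂).
  p_I = [0.255977] × [0.21678] = 0.0554908
  p_II = [0.2548] × [0.259474] = 0.0661141
Weight by the priors:
  π_I·p_I = 0.55 × 0.0554908 = 0.03052
  π_II·p_II = 0.45 × 0.0661141 = 0.0297514
Evidence: 0.03052 + 0.0297514 = 0.0602713
So the posterior for Population I is 0.03052 / 0.0602713 ≈ 0.506.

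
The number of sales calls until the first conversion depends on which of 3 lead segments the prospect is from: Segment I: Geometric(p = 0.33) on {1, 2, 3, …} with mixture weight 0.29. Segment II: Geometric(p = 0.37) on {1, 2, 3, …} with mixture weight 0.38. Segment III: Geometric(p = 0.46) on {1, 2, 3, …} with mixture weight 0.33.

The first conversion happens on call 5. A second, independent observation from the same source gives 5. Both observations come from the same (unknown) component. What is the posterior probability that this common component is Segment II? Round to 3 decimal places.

The responsibility of component k is π_k f_k(x) divided by Σ_j π_j f_j(x).
Since both observations come from the same component, the likelihood for component k is f_k(x₁)·f_k(x₂).
  L_I = [0.0664987] × [0.0664987] = 0.00442208
  L_II = [0.058286] × [0.058286] = 0.00339725
  L_III = [0.0391141] × [0.0391141] = 0.00152991
Weight by the priors:
  π_I·L_I = 0.29 × 0.00442208 = 0.0012824
  π_II·L_II = 0.38 × 0.00339725 = 0.00129096
  π_III·L_III = 0.33 × 0.00152991 = 0.00050487
Sum: 0.0012824 + 0.00129096 + 0.00050487 = 0.00307823
Responsibility of Segment II: 0.00129096 / 0.00307823 ≈ 0.419

0.419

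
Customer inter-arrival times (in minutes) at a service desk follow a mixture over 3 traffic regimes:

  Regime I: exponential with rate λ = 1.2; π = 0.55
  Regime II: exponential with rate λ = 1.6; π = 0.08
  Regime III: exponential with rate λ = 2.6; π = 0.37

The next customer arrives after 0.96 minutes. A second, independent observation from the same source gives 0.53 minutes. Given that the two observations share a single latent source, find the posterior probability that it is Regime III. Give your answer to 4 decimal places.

By Bayes' theorem, P(k | x) = w_k f_k(x) / Σ_j w_j f_j(x).
Since both observations come from the same component, the likelihood for component k is f_k(x₁)·f_k(x₂).
  f_I = [0.379205] × [0.635287] = 0.240904
  f_II = [0.344385] × [0.685233] = 0.235984
  f_III = [0.214276] × [0.655414] = 0.14044
Unnormalised posteriors:
  w_I·f_I = 0.55 × 0.240904 = 0.132497
  w_II·f_II = 0.08 × 0.235984 = 0.0188787
  w_III·f_III = 0.37 × 0.14044 = 0.0519627
Marginal: 0.132497 + 0.0188787 + 0.0519627 = 0.203339
P(Regime III | x) ≈ 0.2555

0.2555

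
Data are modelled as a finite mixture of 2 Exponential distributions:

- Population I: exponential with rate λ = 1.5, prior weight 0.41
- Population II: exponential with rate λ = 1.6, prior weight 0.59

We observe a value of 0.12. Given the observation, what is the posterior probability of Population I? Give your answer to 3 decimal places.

P(component k | x) = π_k·f_k(x) / marginal(x), where marginal(x) = Σ_j π_j·f_j(x).
Exponential densities:
  L_I = 1.5·e^(−1.5·0.12) = 1.5·e^(−0.1800) = 1.25291
  L_II = 1.6·e^(−1.6·0.12) = 1.6·e^(−0.1920) = 1.32049
Multiply by the mixture weights:
  π_I·L_I = 0.41 × 1.25291 = 0.513691
  π_II·L_II = 0.59 × 1.32049 = 0.77909
Sum: 0.513691 + 0.77909 = 1.29278
So the posterior for Population I is 0.513691 / 1.29278 ≈ 0.397.

0.397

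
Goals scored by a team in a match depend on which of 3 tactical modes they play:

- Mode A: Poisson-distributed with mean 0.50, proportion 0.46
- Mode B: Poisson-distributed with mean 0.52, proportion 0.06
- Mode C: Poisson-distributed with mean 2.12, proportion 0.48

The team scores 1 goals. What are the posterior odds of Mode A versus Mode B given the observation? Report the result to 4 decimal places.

Only the two components matter; the odds are (π_i f_i(x)) / (π_j f_j(x)).
Evaluate each component's likelihood at the observed value:
  f_A = e^(−0.50)·0.50^1/1! = 0.303265
  f_B = e^(−0.52)·0.52^1/1! = 0.309151
  f_C = e^(−2.12)·2.12^1/1! = 0.254467
Odds = (0.46/0.06) × (0.303265/0.309151) = 7.66667 × 0.980963 ≈ 7.5207

7.5207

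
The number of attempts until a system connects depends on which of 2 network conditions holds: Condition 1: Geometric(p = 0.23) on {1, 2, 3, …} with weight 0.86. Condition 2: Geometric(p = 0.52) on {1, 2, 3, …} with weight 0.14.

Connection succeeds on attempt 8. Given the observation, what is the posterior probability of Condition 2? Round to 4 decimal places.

P(component k | x) = π_k·f_k(x) / marginal(x), where marginal(x) = Σ_j π_j·f_j(x).
Component likelihoods at x = 8:
  p_1 = 0.0369116
  p_2 = 0.00305276
Prior × likelihood for each component:
  π_1·p_1 = 0.86 × 0.0369116 = 0.031744
  π_2·p_2 = 0.14 × 0.00305276 = 0.000427386
Evidence: 0.031744 + 0.000427386 = 0.0321714
So the posterior for Condition 2 is 0.000427386 / 0.0321714 ≈ 0.0133.

0.0133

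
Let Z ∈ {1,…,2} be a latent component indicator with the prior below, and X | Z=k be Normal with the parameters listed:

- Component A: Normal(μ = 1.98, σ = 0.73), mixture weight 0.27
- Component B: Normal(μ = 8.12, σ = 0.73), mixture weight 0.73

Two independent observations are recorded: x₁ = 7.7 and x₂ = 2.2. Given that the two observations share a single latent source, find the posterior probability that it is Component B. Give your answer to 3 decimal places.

0.213

The responsibility of component k is π_k f_k(x) divided by Σ_j π_j f_j(x).
Since both observations come from the same component, the likelihood for component k is f_k(x₁)·f_k(x₂).
  p_A = [(1/(0.73·√(2π)))·exp(−(7.7−1.98)²/(2·0.73²)) = 0.546496·exp(-30.69844) = 2.54345e-14] × [0.522234] = 1.32828e-14
  p_B = [(1/(0.73·√(2π)))·exp(−(7.7−8.12)²/(2·0.73²)) = 0.546496·exp(-0.16551) = 0.463135] × [2.86289e-15] = 1.3259e-15
Prior × likelihood for each component:
  π_A·p_A = 0.27 × 1.32828e-14 = 3.58634e-15
  π_B·p_B = 0.73 × 1.3259e-15 = 9.6791e-16
Marginal: 3.58634e-15 + 9.6791e-16 = 4.55425e-15
So the posterior for Component B is 9.6791e-16 / 4.55425e-15 ≈ 0.213.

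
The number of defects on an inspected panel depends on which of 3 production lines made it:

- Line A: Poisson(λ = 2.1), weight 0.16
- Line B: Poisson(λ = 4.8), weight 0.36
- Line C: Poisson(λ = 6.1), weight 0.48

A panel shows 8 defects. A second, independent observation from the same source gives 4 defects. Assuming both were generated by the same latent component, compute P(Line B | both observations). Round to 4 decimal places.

Apply Bayes' rule: the posterior for each component is proportional to its prior times its likelihood at x.
Since both observations come from the same component, the likelihood for component k is f_k(x₁)·f_k(x₂).
  f_A = [e^(−2.1)·2.1^8/8! = 0.00114872] × [0.099231] = 0.000113989
  f_B = [e^(−4.8)·4.8^8/8! = 0.057517] × [0.182029] = 0.0104697
  f_C = [e^(−6.1)·6.1^8/8! = 0.10664] × [0.129393] = 0.0137986
Unnormalised posteriors:
  π_A·f_A = 0.16 × 0.000113989 = 1.82382e-05
  π_B·f_B = 0.36 × 0.0104697 = 0.00376911
  π_C·f_C = 0.48 × 0.0137986 = 0.00662331
Evidence: 1.82382e-05 + 0.00376911 + 0.00662331 = 0.0104107
P(Line B | x₁, x₂) = 0.00376911 / 0.0104107 ≈ 0.3620

0.3620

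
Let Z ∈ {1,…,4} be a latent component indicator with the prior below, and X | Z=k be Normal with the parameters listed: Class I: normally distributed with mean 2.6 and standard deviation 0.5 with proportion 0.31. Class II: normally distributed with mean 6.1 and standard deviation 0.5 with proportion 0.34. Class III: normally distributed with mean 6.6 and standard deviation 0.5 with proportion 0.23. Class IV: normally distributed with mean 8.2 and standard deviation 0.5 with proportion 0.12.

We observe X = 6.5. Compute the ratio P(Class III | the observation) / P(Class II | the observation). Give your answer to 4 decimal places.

Since P(k|x) ∝ π_k f_k(x), the posterior odds are π_i f_i(x) / (π_j f_j(x)).
Normal densities:
  L_I = (1/(0.5·√(2π)))·exp(−(6.5−2.6)²/(2·0.5²)) = 0.797885·exp(-30.42000) = 4.90571e-14
  L_II = (1/(0.5·√(2π)))·exp(−(6.5−6.1)²/(2·0.5²)) = 0.797885·exp(-0.32000) = 0.579383
  L_III = (1/(0.5·√(2π)))·exp(−(6.5−6.6)²/(2·0.5²)) = 0.797885·exp(-0.02000) = 0.782085
  L_IV = (1/(0.5·√(2π)))·exp(−(6.5−8.2)²/(2·0.5²)) = 0.797885·exp(-5.78000) = 0.00246444
Posterior odds = (π_III·L_III) / (π_II·L_II) = (0.23·0.782085) / (0.34·0.579383) = 0.17988 / 0.19699 ≈ 0.9131

0.9131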